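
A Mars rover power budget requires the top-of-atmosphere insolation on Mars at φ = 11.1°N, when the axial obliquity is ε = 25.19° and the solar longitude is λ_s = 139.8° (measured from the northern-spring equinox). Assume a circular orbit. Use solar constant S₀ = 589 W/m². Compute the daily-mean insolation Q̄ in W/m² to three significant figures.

Solar declination: sin δ = sin ε · sin λ_s = sin 25.19° × sin 139.8° = 0.27472, so δ = +15.945°.
cos H₀ = −tan(+11.1°) tan(+15.945°) = -0.0561, H₀ = 1.6269 rad.
Bracket: H₀ sin φ sin δ + cos φ cos δ sin H₀ = 1.6269×0.19252×0.27472 + 0.98129×0.96152×0.99843 = 0.086045 + 0.942049 = 1.028094.
Q̄ = (S₀/π) × [bracket] = (589/π) × 1.028094 = 192.8 W/m².

Q̄ ≈ 193 W/m²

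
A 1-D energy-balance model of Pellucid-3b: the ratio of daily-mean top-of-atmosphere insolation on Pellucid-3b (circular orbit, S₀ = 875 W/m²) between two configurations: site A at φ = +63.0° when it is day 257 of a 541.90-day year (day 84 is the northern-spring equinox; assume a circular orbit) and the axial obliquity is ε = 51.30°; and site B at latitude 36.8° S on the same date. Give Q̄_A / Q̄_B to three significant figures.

Q̄_A / Q̄_B ≈ 29.2

— Configuration A (φ=+63.0°):
Solar longitude: λ_s = 360° × (257 − 84)/541.90 = 114.929°.
sin δ = sin 51.30° × sin 114.929° = 0.70772, so δ = +45.050°.
cos H₀ = −tan(+63.0°) tan(+45.050°) = -1.9660 ≤ −1 ⇒ polar day, H₀ = π.
Bracket: H₀ sin φ sin δ + cos φ cos δ sin H₀ = 3.1416×0.89101×0.70772 + 0.45399×0.70649×0.00000 = 1.981048 + 0.000000 = 1.981048.
Q̄ = (S₀/π) × [bracket] = (875/π) × 1.981048 = 551.76 W/m².
— Configuration B (φ=-36.8°):
cos H₀ = −tan(-36.8°) tan(+45.050°) = 0.7494, H₀ = 0.7237 rad.
Bracket: H₀ sin φ sin δ + cos φ cos δ sin H₀ = 0.7237×-0.59902×0.70772 + 0.80073×0.70649×0.66213 = -0.306804 + 0.374572 = 0.067768.
Q̄ = (S₀/π) × [bracket] = (875/π) × 0.067768 = 18.875 W/m².
Ratio Q̄_A / Q̄_B = 551.76 / 18.875 = 29.23.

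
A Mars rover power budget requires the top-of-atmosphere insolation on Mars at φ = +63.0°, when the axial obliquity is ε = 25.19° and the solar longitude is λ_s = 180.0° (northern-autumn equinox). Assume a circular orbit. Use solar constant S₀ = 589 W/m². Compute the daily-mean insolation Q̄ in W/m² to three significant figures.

Solar declination: sin δ = sin ε · sin λ_s = sin 25.19° × sin 180.0° = 0.00000, so δ = +0.000°.
cos H₀ = −tan(+63.0°) tan(+0.000°) = -0.0000, H₀ = 1.5708 rad.
Bracket: H₀ sin φ sin δ + cos φ cos δ sin H₀ = 1.5708×0.89101×0.00000 + 0.45399×1.00000×1.00000 = 0.000000 + 0.453990 = 0.453990.
Q̄ = (S₀/π) × [bracket] = (589/π) × 0.453990 = 85.12 W/m².

Q̄ ≈ 85.1 W/m²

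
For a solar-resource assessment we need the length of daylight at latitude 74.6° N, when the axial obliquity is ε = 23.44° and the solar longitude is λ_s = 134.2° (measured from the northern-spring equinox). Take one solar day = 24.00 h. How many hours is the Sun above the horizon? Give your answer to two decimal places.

Solar declination: sin δ = sin ε · sin λ_s = sin 23.44° × sin 134.2° = 0.28518, so δ = +16.570°.
Sunrise equation: cos H₀ = −tan φ · tan δ = -1.0802 ≤ −1, so the Sun never sets (polar day) and H₀ = π.
Daylight = 2H₀/(2π) × 24.00 h = (3.1416/π) × 24.00 = 24.00 h.

24.00 h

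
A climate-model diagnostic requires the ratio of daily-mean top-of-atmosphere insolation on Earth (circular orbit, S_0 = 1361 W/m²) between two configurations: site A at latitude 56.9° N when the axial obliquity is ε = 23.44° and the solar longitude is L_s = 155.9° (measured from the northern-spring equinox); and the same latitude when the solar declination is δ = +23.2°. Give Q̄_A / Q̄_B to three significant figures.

Q̄_A / Q̄_B ≈ 0.679

— Configuration A (ϕ=+56.9°):
Solar declination: sin δ = sin ε · sin L_s = sin 23.44° × sin 155.9° = 0.16243, so δ = +9.348°.
cos h₀ = −tan(+56.9°) tan(+9.348°) = -0.2525, h₀ = 1.8261 rad.
Bracket: h₀ sin ϕ sin δ + cos ϕ cos δ sin h₀ = 1.8261×0.83772×0.16243 + 0.54610×0.98672×0.96759 = 0.248479 + 0.521384 = 0.769863.
Q̄ = (S_0/π) × [bracket] = (1361/π) × 0.769863 = 333.52 W/m².
— Configuration B (ϕ=+56.9°):
cos h₀ = −tan(+56.9°) tan(+23.200°) = -0.6575, h₀ = 2.2883 rad.
Bracket: h₀ sin ϕ sin δ + cos ϕ cos δ sin h₀ = 2.2883×0.83772×0.39394 + 0.54610×0.91914×0.75348 = 0.755165 + 0.378204 = 1.133369.
Q̄ = (S_0/π) × [bracket] = (1361/π) × 1.133369 = 491.00 W/m².
Ratio Q̄_A / Q̄_B = 333.52 / 491.00 = 0.6793.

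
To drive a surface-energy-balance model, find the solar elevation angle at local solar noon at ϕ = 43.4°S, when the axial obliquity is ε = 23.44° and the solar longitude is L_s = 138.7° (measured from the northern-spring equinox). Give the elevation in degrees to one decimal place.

Solar declination: sin δ = sin ε · sin L_s = sin 23.44° × sin 138.7° = 0.26254, so δ = +15.221°.
At local noon the hour angle is zero, so the zenith angle equals |ϕ − δ| = |-43.4° − (+15.221°)| = 58.621°.
Elevation = 90° − 58.621° = 31.4°.

31.4°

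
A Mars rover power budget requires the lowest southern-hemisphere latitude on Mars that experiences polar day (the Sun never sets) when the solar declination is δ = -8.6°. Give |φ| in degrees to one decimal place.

|φ| = 81.4°

Polar day requires cos H₀ = −tan φ tan δ ≤ −1, i.e. tan φ tan δ ≥ 1.
The boundary is |tan φ| · |tan δ| = 1, so |φ| = 90° − |δ| = 90° − 8.6° = 81.4° in the southern hemisphere.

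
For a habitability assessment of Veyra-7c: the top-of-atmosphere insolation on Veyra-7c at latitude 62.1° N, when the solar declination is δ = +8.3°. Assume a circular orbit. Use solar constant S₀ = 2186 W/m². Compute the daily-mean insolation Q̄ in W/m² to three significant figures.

Q̄ ≈ 474 W/m²

cos H₀ = −tan(+62.1°) tan(+8.300°) = -0.2755, H₀ = 1.8499 rad.
Bracket: H₀ sin φ sin δ + cos φ cos δ sin H₀ = 1.8499×0.88377×0.14436 + 0.46793×0.98953×0.96129 = 0.236012 + 0.445107 = 0.681119.
Q̄ = (S₀/π) × [bracket] = (2186/π) × 0.681119 = 473.9 W/m².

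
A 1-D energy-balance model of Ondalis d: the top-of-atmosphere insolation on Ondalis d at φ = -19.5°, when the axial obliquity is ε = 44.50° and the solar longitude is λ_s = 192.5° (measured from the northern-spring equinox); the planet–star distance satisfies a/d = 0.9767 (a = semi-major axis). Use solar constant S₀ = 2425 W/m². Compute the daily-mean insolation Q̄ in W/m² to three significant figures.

Q̄ ≈ 746 W/m²

Solar declination: sin δ = sin ε · sin λ_s = sin 44.50° × sin 192.5° = -0.15170, so δ = -8.726°.
cos H₀ = −tan(-19.5°) tan(-8.726°) = -0.0544, H₀ = 1.6252 rad.
Bracket: H₀ sin φ sin δ + cos φ cos δ sin H₀ = 1.6252×-0.33381×-0.15170 + 0.94264×0.98843×0.99852 = 0.082298 + 0.930355 = 1.012653.
Inverse-square distance factor (a/d)² = 0.9767² = 0.953943.
Q̄ = (S₀/π) × 0.953943 × [bracket] = (2425/π) × 0.953943 × 1.012653 = 745.7 W/m².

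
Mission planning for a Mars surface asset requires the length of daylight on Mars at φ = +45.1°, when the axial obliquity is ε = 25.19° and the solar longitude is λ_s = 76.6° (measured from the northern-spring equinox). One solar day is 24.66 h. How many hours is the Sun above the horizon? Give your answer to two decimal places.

Solar declination: sin δ = sin ε · sin λ_s = sin 25.19° × sin 76.6° = 0.41403, so δ = +24.459°.
cos H₀ = −tan φ · tan δ = −tan(+45.1°) × tan(+24.459°) = -0.4564, so H₀ = 2.0448 rad = 117.16°.
Daylight = 2H₀/(2π) × 24.66 h = (2.0448/π) × 24.66 = 16.05 h.

16.05 h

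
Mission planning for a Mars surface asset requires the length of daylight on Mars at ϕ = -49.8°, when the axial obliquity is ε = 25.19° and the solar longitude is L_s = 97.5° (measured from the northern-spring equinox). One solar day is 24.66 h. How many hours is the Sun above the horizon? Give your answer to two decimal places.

7.75 h

Solar declination: sin δ = sin ε · sin L_s = sin 25.19° × sin 97.5° = 0.42198, so δ = +24.960°.
cos h₀ = −tan ϕ · tan δ = −tan(-49.8°) × tan(+24.960°) = 0.5508, so h₀ = 0.9875 rad = 56.58°.
Daylight = 2h₀/(2π) × 24.66 h = (0.9875/π) × 24.66 = 7.75 h.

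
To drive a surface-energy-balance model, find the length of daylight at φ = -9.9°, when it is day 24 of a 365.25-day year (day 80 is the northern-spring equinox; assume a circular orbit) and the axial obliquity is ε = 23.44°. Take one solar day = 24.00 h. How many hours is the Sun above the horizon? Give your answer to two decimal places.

Solar longitude: λ_s = 360° × (24 − 80)/365.25 = -55.195°, i.e. -55.195° + 360° = 304.805°.
sin δ = sin 23.44° × sin 304.805° = -0.32662, so δ = -19.064°.
cos H₀ = −tan φ · tan δ = −tan(-9.9°) × tan(-19.064°) = -0.0603, so H₀ = 1.6311 rad = 93.46°.
Daylight = 2H₀/(2π) × 24.00 h = (1.6311/π) × 24.00 = 12.46 h.

12.46 h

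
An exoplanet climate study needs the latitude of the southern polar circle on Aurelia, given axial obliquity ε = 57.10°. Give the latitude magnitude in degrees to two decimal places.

The polar circle is the lowest latitude that experiences at least one full rotation of continuous darkness at the northern-summer solstice; it lies at |ϕ| = 90° − ε = 90° − 57.10° = 32.90°.

32.90°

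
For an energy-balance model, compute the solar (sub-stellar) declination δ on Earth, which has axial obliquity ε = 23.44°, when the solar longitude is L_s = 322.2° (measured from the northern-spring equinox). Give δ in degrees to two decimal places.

δ = -14.11°

sin δ = sin ε · sin L_s = sin 23.44° × sin 322.2° = -0.243807.
δ = arcsin(-0.243807) = -14.11°.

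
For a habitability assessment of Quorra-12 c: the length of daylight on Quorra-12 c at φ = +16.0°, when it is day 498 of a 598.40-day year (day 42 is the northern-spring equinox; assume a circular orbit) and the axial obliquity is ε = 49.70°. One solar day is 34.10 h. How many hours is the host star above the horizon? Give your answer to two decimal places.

Solar longitude: λ_s = 360° × (498 − 42)/598.40 = 274.332°.
sin δ = sin 49.70° × sin 274.332° = -0.76049, so δ = -49.507°.
cos H₀ = −tan φ · tan δ = −tan(+16.0°) × tan(-49.507°) = 0.3358, so H₀ = 1.2283 rad = 70.38°.
Daylight = 2H₀/(2π) × 34.10 h = (1.2283/π) × 34.10 = 13.33 h.

13.33 h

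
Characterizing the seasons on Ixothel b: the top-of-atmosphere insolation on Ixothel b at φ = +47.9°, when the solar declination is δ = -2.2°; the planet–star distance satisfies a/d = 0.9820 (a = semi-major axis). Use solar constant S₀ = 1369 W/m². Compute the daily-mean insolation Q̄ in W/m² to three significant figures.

Q̄ ≈ 263 W/m²

cos H₀ = −tan(+47.9°) tan(-2.200°) = 0.0425, H₀ = 1.5283 rad.
Bracket: H₀ sin φ sin δ + cos φ cos δ sin H₀ = 1.5283×0.74198×-0.03839 + 0.67043×0.99926×0.99910 = -0.043533 + 0.669331 = 0.625798.
Inverse-square distance factor (a/d)² = 0.9820² = 0.964324.
Q̄ = (S₀/π) × 0.964324 × [bracket] = (1369/π) × 0.964324 × 0.625798 = 263.0 W/m².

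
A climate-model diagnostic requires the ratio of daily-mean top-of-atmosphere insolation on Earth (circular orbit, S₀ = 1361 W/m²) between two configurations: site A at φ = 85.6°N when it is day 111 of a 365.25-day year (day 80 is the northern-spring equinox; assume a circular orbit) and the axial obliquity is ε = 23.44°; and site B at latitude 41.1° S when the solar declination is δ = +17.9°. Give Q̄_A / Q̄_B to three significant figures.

Q̄_A / Q̄_B ≈ 1.48

— Configuration A (φ=+85.6°):
Solar longitude: λ_s = 360° × (111 − 80)/365.25 = 30.554°.
sin δ = sin 23.44° × sin 30.554° = 0.20222, so δ = +11.667°.
cos H₀ = −tan(+85.6°) tan(+11.667°) = -2.6835 ≤ −1 ⇒ polar day, H₀ = π.
Bracket: H₀ sin φ sin δ + cos φ cos δ sin H₀ = 3.1416×0.99705×0.20222 + 0.07672×0.97934×0.00000 = 0.633420 + 0.000000 = 0.633420.
Q̄ = (S₀/π) × [bracket] = (1361/π) × 0.633420 = 274.41 W/m².
— Configuration B (φ=-41.1°):
cos H₀ = −tan(-41.1°) tan(+17.900°) = 0.2818, H₀ = 1.2852 rad.
Bracket: H₀ sin φ sin δ + cos φ cos δ sin H₀ = 1.2852×-0.65738×0.30736 + 0.75356×0.95159×0.95948 = -0.259678 + 0.688024 = 0.428346.
Q̄ = (S₀/π) × [bracket] = (1361/π) × 0.428346 = 185.57 W/m².
Ratio Q̄_A / Q̄_B = 274.41 / 185.57 = 1.479.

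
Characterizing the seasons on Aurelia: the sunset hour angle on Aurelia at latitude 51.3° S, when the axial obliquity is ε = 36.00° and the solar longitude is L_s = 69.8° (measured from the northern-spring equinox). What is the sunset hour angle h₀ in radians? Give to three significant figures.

h₀ = 0.600 rad

Solar declination: sin δ = sin ε · sin L_s = sin 36.00° × sin 69.8° = 0.55163, so δ = +33.479°.
cos h₀ = −tan ϕ · tan δ = −tan(-51.3°) × tan(+33.479°) = 0.8255, so h₀ = 0.5997 rad = 34.36°.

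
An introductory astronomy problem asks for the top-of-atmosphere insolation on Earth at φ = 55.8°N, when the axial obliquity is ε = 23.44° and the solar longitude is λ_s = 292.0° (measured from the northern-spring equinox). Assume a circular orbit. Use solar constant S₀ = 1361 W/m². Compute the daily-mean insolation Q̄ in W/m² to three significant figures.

Q̄ ≈ 58.6 W/m²

Solar declination: sin δ = sin ε · sin λ_s = sin 23.44° × sin 292.0° = -0.36882, so δ = -21.643°.
cos H₀ = −tan(+55.8°) tan(-21.643°) = 0.5839, H₀ = 0.9473 rad.
Bracket: H₀ sin φ sin δ + cos φ cos δ sin H₀ = 0.9473×0.82708×-0.36882 + 0.56208×0.92950×0.81185 = -0.288968 + 0.424154 = 0.135186.
Q̄ = (S₀/π) × [bracket] = (1361/π) × 0.135186 = 58.57 W/m².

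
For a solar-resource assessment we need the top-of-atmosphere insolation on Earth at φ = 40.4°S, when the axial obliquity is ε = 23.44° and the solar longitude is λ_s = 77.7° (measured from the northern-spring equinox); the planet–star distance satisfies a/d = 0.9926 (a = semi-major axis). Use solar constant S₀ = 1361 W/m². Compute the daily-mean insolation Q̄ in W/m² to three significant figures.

Q̄ ≈ 150 W/m²

Solar declination: sin δ = sin ε · sin λ_s = sin 23.44° × sin 77.7° = 0.38866, so δ = +22.871°.
cos H₀ = −tan(-40.4°) tan(+22.871°) = 0.3590, H₀ = 1.2036 rad.
Bracket: H₀ sin φ sin δ + cos φ cos δ sin H₀ = 1.2036×-0.64812×0.38866 + 0.76154×0.92138×0.93334 = -0.303185 + 0.654895 = 0.351710.
Inverse-square distance factor (a/d)² = 0.9926² = 0.985255.
Q̄ = (S₀/π) × 0.985255 × [bracket] = (1361/π) × 0.985255 × 0.351710 = 150.1 W/m².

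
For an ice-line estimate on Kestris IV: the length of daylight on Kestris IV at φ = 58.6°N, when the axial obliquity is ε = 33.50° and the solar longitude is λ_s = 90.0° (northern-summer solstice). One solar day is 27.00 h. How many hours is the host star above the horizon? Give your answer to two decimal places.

Solar declination: sin δ = sin ε · sin λ_s = sin 33.50° × sin 90.0° = 0.55194, so δ = +33.500°.
Sunrise equation: cos H₀ = −tan φ · tan δ = -1.0843 ≤ −1, so the host star never sets (polar day) and H₀ = π.
Daylight = 2H₀/(2π) × 27.00 h = (3.1416/π) × 27.00 = 27.00 h.

27.00 h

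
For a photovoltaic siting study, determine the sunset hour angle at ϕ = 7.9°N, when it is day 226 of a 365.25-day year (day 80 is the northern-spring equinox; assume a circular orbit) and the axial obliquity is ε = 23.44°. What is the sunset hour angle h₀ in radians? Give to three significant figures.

h₀ = 1.60 rad

Solar longitude: L_s = 360° × (226 − 80)/365.25 = 143.901°.
sin δ = sin 23.44° × sin 143.901° = 0.23437, so δ = +13.554°.
cos h₀ = −tan ϕ · tan δ = −tan(+7.9°) × tan(+13.554°) = -0.0335, so h₀ = 1.6043 rad = 91.92°.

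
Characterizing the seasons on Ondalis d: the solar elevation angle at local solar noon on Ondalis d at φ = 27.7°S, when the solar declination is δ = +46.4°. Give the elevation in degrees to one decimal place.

At local noon the hour angle is zero, so the zenith angle equals |φ − δ| = |-27.7° − (+46.400°)| = 74.100°.
Elevation = 90° − 74.100° = 15.9°.

15.9°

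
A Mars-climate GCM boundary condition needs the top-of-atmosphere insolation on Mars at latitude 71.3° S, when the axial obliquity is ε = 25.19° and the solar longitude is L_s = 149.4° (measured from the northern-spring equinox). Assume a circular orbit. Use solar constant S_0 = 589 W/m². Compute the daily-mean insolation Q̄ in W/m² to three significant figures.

Q̄ ≈ 11.4 W/m²

Solar declination: sin δ = sin ε · sin L_s = sin 25.19° × sin 149.4° = 0.21666, so δ = +12.513°.
cos h₀ = −tan(-71.3°) tan(+12.513°) = 0.6557, h₀ = 0.8557 rad.
Bracket: h₀ sin ϕ sin δ + cos ϕ cos δ sin h₀ = 0.8557×-0.94721×0.21666 + 0.32061×0.97625×0.75505 = -0.175609 + 0.236327 = 0.060718.
Q̄ = (S_0/π) × [bracket] = (589/π) × 0.060718 = 11.38 W/m².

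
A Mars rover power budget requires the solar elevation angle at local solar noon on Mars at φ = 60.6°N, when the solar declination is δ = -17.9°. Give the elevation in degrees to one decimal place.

11.5°

At local noon the hour angle is zero, so the zenith angle equals |φ − δ| = |+60.6° − (-17.900°)| = 78.500°.
Elevation = 90° − 78.500° = 11.5°.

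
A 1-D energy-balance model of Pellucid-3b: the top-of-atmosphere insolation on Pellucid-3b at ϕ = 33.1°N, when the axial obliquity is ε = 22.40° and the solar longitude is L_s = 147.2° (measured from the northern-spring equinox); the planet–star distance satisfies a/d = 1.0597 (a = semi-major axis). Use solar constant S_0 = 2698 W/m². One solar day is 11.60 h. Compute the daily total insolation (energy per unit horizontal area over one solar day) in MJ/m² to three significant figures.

40.5 MJ/m²

Solar declination: sin δ = sin ε · sin L_s = sin 22.40° × sin 147.2° = 0.20643, so δ = +11.913°.
cos h₀ = −tan(+33.1°) tan(+11.913°) = -0.1375, h₀ = 1.7088 rad.
Bracket: h₀ sin ϕ sin δ + cos ϕ cos δ sin h₀ = 1.7088×0.54610×0.20643 + 0.83772×0.97846×0.99050 = 0.192635 + 0.811889 = 1.004524.
Inverse-square distance factor (a/d)² = 1.0597² = 1.122964.
Q̄ = (S_0/π) × 1.122964 × [bracket] = (2698/π) × 1.122964 × 1.004524 = 968.76 W/m².
Daily total = Q̄ × 11.60 h × 3600 s/h = 968.76 × 11.60 × 3600 / 10⁶ = 40.46 MJ/m².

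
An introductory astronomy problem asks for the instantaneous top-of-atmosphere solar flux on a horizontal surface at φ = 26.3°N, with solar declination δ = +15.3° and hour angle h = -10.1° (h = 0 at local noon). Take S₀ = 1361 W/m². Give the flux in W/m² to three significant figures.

1.32e+03 W/m²

cos θ_z = sin φ sin δ + cos φ cos δ cos h = 0.116915 + 0.851312 = 0.968227.
Flux = S₀ · cos θ_z = 1361 × 0.968227 = 1318 W/m².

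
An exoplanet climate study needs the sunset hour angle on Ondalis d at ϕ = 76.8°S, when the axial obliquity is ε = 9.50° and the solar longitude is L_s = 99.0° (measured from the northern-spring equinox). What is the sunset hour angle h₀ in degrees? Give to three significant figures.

Solar declination: sin δ = sin ε · sin L_s = sin 9.50° × sin 99.0° = 0.16302, so δ = +9.382°.
cos h₀ = −tan ϕ · tan δ = −tan(-76.8°) × tan(+9.382°) = 0.7044, so h₀ = 0.7892 rad = 45.22°.

h₀ = 45.2°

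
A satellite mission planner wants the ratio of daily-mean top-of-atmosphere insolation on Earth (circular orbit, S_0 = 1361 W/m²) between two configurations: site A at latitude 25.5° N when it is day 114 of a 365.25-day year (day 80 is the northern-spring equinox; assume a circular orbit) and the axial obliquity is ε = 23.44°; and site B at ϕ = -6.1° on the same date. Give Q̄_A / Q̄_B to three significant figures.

— Configuration A (ϕ=+25.5°):
Solar longitude: L_s = 360° × (114 − 80)/365.25 = 33.511°.
sin δ = sin 23.44° × sin 33.511° = 0.21962, so δ = +12.687°.
cos h₀ = −tan(+25.5°) tan(+12.687°) = -0.1074, h₀ = 1.6784 rad.
Bracket: h₀ sin ϕ sin δ + cos ϕ cos δ sin h₀ = 1.6784×0.43051×0.21962 + 0.90259×0.97559×0.99422 = 0.158690 + 0.875468 = 1.034158.
Q̄ = (S_0/π) × [bracket] = (1361/π) × 1.034158 = 448.02 W/m².
— Configuration B (ϕ=-6.1°):
cos h₀ = −tan(-6.1°) tan(+12.687°) = 0.0241, h₀ = 1.5467 rad.
Bracket: h₀ sin ϕ sin δ + cos ϕ cos δ sin h₀ = 1.5467×-0.10626×0.21962 + 0.99434×0.97559×0.99971 = -0.036095 + 0.969787 = 0.933692.
Q̄ = (S_0/π) × [bracket] = (1361/π) × 0.933692 = 404.49 W/m².
Ratio Q̄_A / Q̄_B = 448.02 / 404.49 = 1.108.

Q̄_A / Q̄_B ≈ 1.11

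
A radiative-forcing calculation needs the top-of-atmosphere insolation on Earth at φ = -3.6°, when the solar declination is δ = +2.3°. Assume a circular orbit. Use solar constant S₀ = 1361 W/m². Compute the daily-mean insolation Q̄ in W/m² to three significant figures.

Q̄ ≈ 430 W/m²

cos H₀ = −tan(-3.6°) tan(+2.300°) = 0.0025, H₀ = 1.5683 rad.
Bracket: H₀ sin φ sin δ + cos φ cos δ sin H₀ = 1.5683×-0.06279×0.04013 + 0.99803×0.99919×1.00000 = -0.003952 + 0.997222 = 0.993270.
Q̄ = (S₀/π) × [bracket] = (1361/π) × 0.993270 = 430.3 W/m².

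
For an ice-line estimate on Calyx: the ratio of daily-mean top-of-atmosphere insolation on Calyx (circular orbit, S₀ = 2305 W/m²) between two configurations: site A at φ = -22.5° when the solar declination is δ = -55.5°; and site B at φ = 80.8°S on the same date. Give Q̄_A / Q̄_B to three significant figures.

— Configuration A (φ=-22.5°):
cos H₀ = −tan(-22.5°) tan(-55.500°) = -0.6027, H₀ = 2.2177 rad.
Bracket: H₀ sin φ sin δ + cos φ cos δ sin H₀ = 2.2177×-0.38268×-0.82413 + 0.92388×0.56641×0.79798 = 0.699414 + 0.417579 = 1.116993.
Q̄ = (S₀/π) × [bracket] = (2305/π) × 1.116993 = 819.54 W/m².
— Configuration B (φ=-80.8°):
cos H₀ = −tan(-80.8°) tan(-55.500°) = -8.9835 ≤ −1 ⇒ polar day, H₀ = π.
Bracket: H₀ sin φ sin δ + cos φ cos δ sin H₀ = 3.1416×-0.98714×-0.82413 + 0.15988×0.56641×0.00000 = 2.555791 + 0.000000 = 2.555791.
Q̄ = (S₀/π) × [bracket] = (2305/π) × 2.555791 = 1875.2 W/m².
Ratio Q̄_A / Q̄_B = 819.54 / 1875.2 = 0.4370.

Q̄_A / Q̄_B ≈ 0.437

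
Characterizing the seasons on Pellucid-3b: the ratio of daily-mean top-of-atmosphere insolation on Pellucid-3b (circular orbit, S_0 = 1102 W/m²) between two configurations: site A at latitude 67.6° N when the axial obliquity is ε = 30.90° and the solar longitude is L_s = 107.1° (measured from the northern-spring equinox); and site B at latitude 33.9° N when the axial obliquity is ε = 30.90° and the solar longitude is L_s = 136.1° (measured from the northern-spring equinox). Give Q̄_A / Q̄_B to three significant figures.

— Configuration A (ϕ=+67.6°):
Solar declination: sin δ = sin ε · sin L_s = sin 30.90° × sin 107.1° = 0.49084, so δ = +29.396°.
cos h₀ = −tan(+67.6°) tan(+29.396°) = -1.3668 ≤ −1 ⇒ polar day, h₀ = π.
Bracket: h₀ sin ϕ sin δ + cos ϕ cos δ sin h₀ = 3.1416×0.92455×0.49084 + 0.38107×0.87125×0.00000 = 1.425677 + 0.000000 = 1.425677.
Q̄ = (S_0/π) × [bracket] = (1102/π) × 1.425677 = 500.10 W/m².
— Configuration B (ϕ=+33.9°):
Solar declination: sin δ = sin ε · sin L_s = sin 30.90° × sin 136.1° = 0.35609, so δ = +20.860°.
cos h₀ = −tan(+33.9°) tan(+20.860°) = -0.2561, h₀ = 1.8297 rad.
Bracket: h₀ sin ϕ sin δ + cos ϕ cos δ sin h₀ = 1.8297×0.55775×0.35609 + 0.83001×0.93445×0.96666 = 0.363395 + 0.749744 = 1.113139.
Q̄ = (S_0/π) × [bracket] = (1102/π) × 1.113139 = 390.46 W/m².
Ratio Q̄_A / Q̄_B = 500.10 / 390.46 = 1.281.

Q̄_A / Q̄_B ≈ 1.28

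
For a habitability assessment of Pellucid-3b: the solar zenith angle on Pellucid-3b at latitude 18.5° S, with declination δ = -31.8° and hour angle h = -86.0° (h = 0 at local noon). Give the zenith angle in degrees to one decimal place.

θ_z = 77.1°

cos θ_z = sin φ sin δ + cos φ cos δ cos h = 0.167206 + 0.056222 = 0.223428.
θ_z = arccos(0.223428) = 77.1°.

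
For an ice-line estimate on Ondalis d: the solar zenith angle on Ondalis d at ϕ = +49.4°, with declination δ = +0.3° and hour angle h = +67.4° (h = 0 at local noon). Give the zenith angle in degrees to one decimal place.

θ_z = 75.3°

cos θ_z = sin ϕ sin δ + cos ϕ cos δ cos h = 0.003976 + 0.250086 = 0.254062.
θ_z = arccos(0.254062) = 75.3°.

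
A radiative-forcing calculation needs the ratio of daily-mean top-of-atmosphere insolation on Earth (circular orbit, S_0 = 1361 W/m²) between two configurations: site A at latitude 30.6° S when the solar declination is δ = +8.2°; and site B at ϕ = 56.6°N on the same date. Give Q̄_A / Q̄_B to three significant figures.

— Configuration A (ϕ=-30.6°):
cos h₀ = −tan(-30.6°) tan(+8.200°) = 0.0852, h₀ = 1.4855 rad.
Bracket: h₀ sin ϕ sin δ + cos ϕ cos δ sin h₀ = 1.4855×-0.50904×0.14263 + 0.86074×0.98978×0.99636 = -0.107854 + 0.848842 = 0.740988.
Q̄ = (S_0/π) × [bracket] = (1361/π) × 0.740988 = 321.01 W/m².
— Configuration B (ϕ=+56.6°):
cos h₀ = −tan(+56.6°) tan(+8.200°) = -0.2185, h₀ = 1.7911 rad.
Bracket: h₀ sin ϕ sin δ + cos ϕ cos δ sin h₀ = 1.7911×0.83485×0.14263 + 0.55048×0.98978×0.97583 = 0.213275 + 0.531685 = 0.744960.
Q̄ = (S_0/π) × [bracket] = (1361/π) × 0.744960 = 322.73 W/m².
Ratio Q̄_A / Q̄_B = 321.01 / 322.73 = 0.9947.

Q̄_A / Q̄_B ≈ 0.995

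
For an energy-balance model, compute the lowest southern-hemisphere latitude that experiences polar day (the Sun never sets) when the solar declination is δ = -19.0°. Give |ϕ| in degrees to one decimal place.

|ϕ| = 71.0°

Polar day requires cos h₀ = −tan ϕ tan δ ≤ −1, i.e. tan ϕ tan δ ≥ 1.
The boundary is |tan ϕ| · |tan δ| = 1, so |ϕ| = 90° − |δ| = 90° − 19.0° = 71.0° in the southern hemisphere.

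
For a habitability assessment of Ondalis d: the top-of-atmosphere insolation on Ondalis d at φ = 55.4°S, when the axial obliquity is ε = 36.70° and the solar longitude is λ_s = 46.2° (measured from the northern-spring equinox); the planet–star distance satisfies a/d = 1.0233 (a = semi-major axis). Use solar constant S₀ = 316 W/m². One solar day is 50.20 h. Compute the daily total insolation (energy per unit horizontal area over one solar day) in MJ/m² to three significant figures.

Solar declination: sin δ = sin ε · sin λ_s = sin 36.70° × sin 46.2° = 0.43134, so δ = +25.553°.
cos H₀ = −tan(-55.4°) tan(+25.553°) = 0.6931, H₀ = 0.8051 rad.
Bracket: H₀ sin φ sin δ + cos φ cos δ sin H₀ = 0.8051×-0.82314×0.43134 + 0.56784×0.90219×0.72089 = -0.285853 + 0.369312 = 0.083459.
Inverse-square distance factor (a/d)² = 1.0233² = 1.047143.
Q̄ = (S₀/π) × 1.047143 × [bracket] = (316/π) × 1.047143 × 0.083459 = 8.7906 W/m².
Daily total = Q̄ × 50.20 h × 3600 s/h = 8.7906 × 50.20 × 3600 / 10⁶ = 1.589 MJ/m².

1.59 MJ/m²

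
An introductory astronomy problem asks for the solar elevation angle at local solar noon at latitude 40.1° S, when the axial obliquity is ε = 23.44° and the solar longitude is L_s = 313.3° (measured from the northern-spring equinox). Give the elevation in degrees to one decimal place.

Solar declination: sin δ = sin ε · sin L_s = sin 23.44° × sin 313.3° = -0.28950, so δ = -16.828°.
At local noon the hour angle is zero, so the zenith angle equals |ϕ − δ| = |-40.1° − (-16.828°)| = 23.272°.
Elevation = 90° − 23.272° = 66.7°.

66.7°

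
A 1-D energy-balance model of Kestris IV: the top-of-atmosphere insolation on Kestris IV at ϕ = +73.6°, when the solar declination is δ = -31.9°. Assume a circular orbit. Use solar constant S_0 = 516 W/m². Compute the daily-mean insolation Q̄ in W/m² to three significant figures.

Q̄ ≈ 0.00 W/m²

cos h₀ = −tan(+73.6°) tan(-31.900°) = 2.1149 ≥ 1 ⇒ polar night, h₀ = 0 and Q̄ = 0.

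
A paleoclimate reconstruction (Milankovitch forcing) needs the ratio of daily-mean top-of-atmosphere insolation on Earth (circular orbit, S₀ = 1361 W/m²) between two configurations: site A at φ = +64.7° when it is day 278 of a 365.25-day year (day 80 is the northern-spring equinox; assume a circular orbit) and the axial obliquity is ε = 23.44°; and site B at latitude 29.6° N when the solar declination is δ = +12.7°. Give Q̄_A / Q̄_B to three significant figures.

— Configuration A (φ=+64.7°):
Solar longitude: λ_s = 360° × (278 − 80)/365.25 = 195.154°.
sin δ = sin 23.44° × sin 195.154° = -0.10399, so δ = -5.969°.
cos H₀ = −tan(+64.7°) tan(-5.969°) = 0.2212, H₀ = 1.3478 rad.
Bracket: H₀ sin φ sin δ + cos φ cos δ sin H₀ = 1.3478×0.90408×-0.10399 + 0.42736×0.99458×0.97523 = -0.126714 + 0.414515 = 0.287801.
Q̄ = (S₀/π) × [bracket] = (1361/π) × 0.287801 = 124.68 W/m².
— Configuration B (φ=+29.6°):
cos H₀ = −tan(+29.6°) tan(+12.700°) = -0.1280, H₀ = 1.6992 rad.
Bracket: H₀ sin φ sin δ + cos φ cos δ sin H₀ = 1.6992×0.49394×0.21985 + 0.86949×0.97553×0.99177 = 0.184521 + 0.841233 = 1.025754.
Q̄ = (S₀/π) × [bracket] = (1361/π) × 1.025754 = 444.38 W/m².
Ratio Q̄_A / Q̄_B = 124.68 / 444.38 = 0.2806.

Q̄_A / Q̄_B ≈ 0.281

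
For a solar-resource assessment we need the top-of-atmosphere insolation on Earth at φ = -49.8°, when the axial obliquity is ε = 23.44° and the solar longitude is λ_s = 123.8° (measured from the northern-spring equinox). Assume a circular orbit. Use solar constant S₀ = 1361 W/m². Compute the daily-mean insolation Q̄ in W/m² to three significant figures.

Q̄ ≈ 115 W/m²

Solar declination: sin δ = sin ε · sin λ_s = sin 23.44° × sin 123.8° = 0.33056, so δ = +19.303°.
cos H₀ = −tan(-49.8°) tan(+19.303°) = 0.4145, H₀ = 1.1434 rad.
Bracket: H₀ sin φ sin δ + cos φ cos δ sin H₀ = 1.1434×-0.76380×0.33056 + 0.64546×0.94379×0.91007 = -0.288688 + 0.554395 = 0.265707.
Q̄ = (S₀/π) × [bracket] = (1361/π) × 0.265707 = 115.1 W/m².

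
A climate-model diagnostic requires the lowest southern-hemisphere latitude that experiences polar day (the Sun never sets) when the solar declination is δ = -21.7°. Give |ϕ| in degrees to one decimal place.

|ϕ| = 68.3°

Polar day requires cos h₀ = −tan ϕ tan δ ≤ −1, i.e. tan ϕ tan δ ≥ 1.
The boundary is |tan ϕ| · |tan δ| = 1, so |ϕ| = 90° − |δ| = 90° − 21.7° = 68.3° in the southern hemisphere.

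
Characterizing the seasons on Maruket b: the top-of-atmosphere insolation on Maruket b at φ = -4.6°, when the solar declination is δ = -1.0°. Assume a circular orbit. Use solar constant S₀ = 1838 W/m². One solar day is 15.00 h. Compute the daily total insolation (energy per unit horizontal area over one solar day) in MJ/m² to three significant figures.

cos H₀ = −tan(-4.6°) tan(-1.000°) = -0.0014, H₀ = 1.5722 rad.
Bracket: H₀ sin φ sin δ + cos φ cos δ sin H₀ = 1.5722×-0.08020×-0.01745 + 0.99678×0.99985×1.00000 = 0.002200 + 0.996630 = 0.998830.
Q̄ = (S₀/π) × [bracket] = (1838/π) × 0.998830 = 584.37 W/m².
Daily total = Q̄ × 15.00 h × 3600 s/h = 584.37 × 15.00 × 3600 / 10⁶ = 31.56 MJ/m².

31.6 MJ/m²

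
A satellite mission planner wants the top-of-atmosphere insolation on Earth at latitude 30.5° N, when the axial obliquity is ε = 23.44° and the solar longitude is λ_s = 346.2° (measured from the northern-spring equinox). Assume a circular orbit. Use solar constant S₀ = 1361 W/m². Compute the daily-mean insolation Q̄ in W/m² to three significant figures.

Solar declination: sin δ = sin ε · sin λ_s = sin 23.44° × sin 346.2° = -0.09489, so δ = -5.445°.
cos H₀ = −tan(+30.5°) tan(-5.445°) = 0.0561, H₀ = 1.5146 rad.
Bracket: H₀ sin φ sin δ + cos φ cos δ sin H₀ = 1.5146×0.50754×-0.09489 + 0.86163×0.99549×0.99842 = -0.072944 + 0.856389 = 0.783445.
Q̄ = (S₀/π) × [bracket] = (1361/π) × 0.783445 = 339.4 W/m².

Q̄ ≈ 339 W/m²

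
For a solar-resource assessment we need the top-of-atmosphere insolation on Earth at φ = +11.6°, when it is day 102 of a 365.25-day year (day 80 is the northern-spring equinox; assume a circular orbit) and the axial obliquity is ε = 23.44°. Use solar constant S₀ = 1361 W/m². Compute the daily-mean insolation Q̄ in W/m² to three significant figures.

Q̄ ≈ 440 W/m²

Solar longitude: λ_s = 360° × (102 − 80)/365.25 = 21.684°.
sin δ = sin 23.44° × sin 21.684° = 0.14698, so δ = +8.452°.
cos H₀ = −tan(+11.6°) tan(+8.452°) = -0.0305, H₀ = 1.6013 rad.
Bracket: H₀ sin φ sin δ + cos φ cos δ sin H₀ = 1.6013×0.20108×0.14698 + 0.97958×0.98914×0.99953 = 0.047326 + 0.968486 = 1.015812.
Q̄ = (S₀/π) × [bracket] = (1361/π) × 1.015812 = 440.1 W/m².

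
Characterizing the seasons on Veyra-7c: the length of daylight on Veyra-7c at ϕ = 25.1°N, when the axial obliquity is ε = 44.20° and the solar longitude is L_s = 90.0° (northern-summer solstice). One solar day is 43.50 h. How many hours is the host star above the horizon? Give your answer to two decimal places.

Solar declination: sin δ = sin ε · sin L_s = sin 44.20° × sin 90.0° = 0.69717, so δ = +44.200°.
cos h₀ = −tan ϕ · tan δ = −tan(+25.1°) × tan(+44.200°) = -0.4555, so h₀ = 2.0438 rad = 117.10°.
Daylight = 2h₀/(2π) × 43.50 h = (2.0438/π) × 43.50 = 28.30 h.

28.30 h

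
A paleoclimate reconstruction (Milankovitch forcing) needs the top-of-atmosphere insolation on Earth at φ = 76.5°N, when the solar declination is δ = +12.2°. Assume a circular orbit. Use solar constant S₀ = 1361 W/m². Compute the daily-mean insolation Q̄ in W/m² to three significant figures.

Q̄ ≈ 283 W/m²

cos H₀ = −tan(+76.5°) tan(+12.200°) = -0.9006, H₀ = 2.6919 rad.
Bracket: H₀ sin φ sin δ + cos φ cos δ sin H₀ = 2.6919×0.97237×0.21132 + 0.23345×0.97742×0.43471 = 0.553135 + 0.099192 = 0.652327.
Q̄ = (S₀/π) × [bracket] = (1361/π) × 0.652327 = 282.6 W/m².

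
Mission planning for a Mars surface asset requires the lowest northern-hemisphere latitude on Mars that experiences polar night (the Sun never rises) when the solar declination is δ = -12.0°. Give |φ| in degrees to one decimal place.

Polar night requires cos H₀ = −tan φ tan δ ≥ 1, i.e. tan φ tan δ ≤ −1.
The boundary is |tan φ| · |tan δ| = 1, so |φ| = 90° − |δ| = 90° − 12.0° = 78.0° in the northern hemisphere.

|φ| = 78.0°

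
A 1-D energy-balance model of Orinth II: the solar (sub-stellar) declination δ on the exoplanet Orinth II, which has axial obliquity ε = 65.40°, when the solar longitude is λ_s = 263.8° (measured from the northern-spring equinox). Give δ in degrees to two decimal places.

δ = -64.68°

sin δ = sin ε · sin λ_s = sin 65.40° × sin 263.8° = -0.903918.
δ = arcsin(-0.903918) = -64.68°.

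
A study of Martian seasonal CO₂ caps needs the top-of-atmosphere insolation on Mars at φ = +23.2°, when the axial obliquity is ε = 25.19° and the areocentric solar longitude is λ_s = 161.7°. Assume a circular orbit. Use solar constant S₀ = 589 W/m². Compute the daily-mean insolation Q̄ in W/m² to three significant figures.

Q̄ ≈ 187 W/m²

sin δ = sin 25.19° × sin 161.7° = 0.13364, so δ = +7.680°.
cos H₀ = −tan(+23.2°) tan(+7.680°) = -0.0578, H₀ = 1.6286 rad.
Bracket: H₀ sin φ sin δ + cos φ cos δ sin H₀ = 1.6286×0.39394×0.13364 + 0.91914×0.99103×0.99833 = 0.085740 + 0.909374 = 0.995114.
Q̄ = (S₀/π) × [bracket] = (589/π) × 0.995114 = 186.6 W/m².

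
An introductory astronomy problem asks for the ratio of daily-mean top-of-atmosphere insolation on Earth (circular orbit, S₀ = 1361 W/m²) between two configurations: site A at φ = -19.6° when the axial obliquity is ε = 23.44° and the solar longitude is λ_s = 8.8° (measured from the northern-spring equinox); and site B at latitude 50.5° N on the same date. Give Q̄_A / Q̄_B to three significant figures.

— Configuration A (φ=-19.6°):
Solar declination: sin δ = sin ε · sin λ_s = sin 23.44° × sin 8.8° = 0.06086, so δ = +3.489°.
cos H₀ = −tan(-19.6°) tan(+3.489°) = 0.0217, H₀ = 1.5491 rad.
Bracket: H₀ sin φ sin δ + cos φ cos δ sin H₀ = 1.5491×-0.33545×0.06086 + 0.94206×0.99815×0.99976 = -0.031626 + 0.940092 = 0.908466.
Q̄ = (S₀/π) × [bracket] = (1361/π) × 0.908466 = 393.57 W/m².
— Configuration B (φ=+50.5°):
cos H₀ = −tan(+50.5°) tan(+3.489°) = -0.0740, H₀ = 1.6448 rad.
Bracket: H₀ sin φ sin δ + cos φ cos δ sin H₀ = 1.6448×0.77162×0.06086 + 0.63608×0.99815×0.99726 = 0.077241 + 0.633164 = 0.710405.
Q̄ = (S₀/π) × [bracket] = (1361/π) × 0.710405 = 307.76 W/m².
Ratio Q̄_A / Q̄_B = 393.57 / 307.76 = 1.279.

Q̄_A / Q̄_B ≈ 1.28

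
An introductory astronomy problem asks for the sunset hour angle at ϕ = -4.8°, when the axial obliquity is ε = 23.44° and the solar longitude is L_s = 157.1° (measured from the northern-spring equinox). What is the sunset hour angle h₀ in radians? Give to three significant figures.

Solar declination: sin δ = sin ε · sin L_s = sin 23.44° × sin 157.1° = 0.15479, so δ = +8.905°.
cos h₀ = −tan ϕ · tan δ = −tan(-4.8°) × tan(+8.905°) = 0.0132, so h₀ = 1.5576 rad = 89.25°.

h₀ = 1.56 rad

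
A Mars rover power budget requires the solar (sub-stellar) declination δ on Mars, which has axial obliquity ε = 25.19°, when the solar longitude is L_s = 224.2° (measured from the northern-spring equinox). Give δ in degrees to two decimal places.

δ = -17.26°

sin δ = sin ε · sin L_s = sin 25.19° × sin 224.2° = -0.296728.
δ = arcsin(-0.296728) = -17.26°.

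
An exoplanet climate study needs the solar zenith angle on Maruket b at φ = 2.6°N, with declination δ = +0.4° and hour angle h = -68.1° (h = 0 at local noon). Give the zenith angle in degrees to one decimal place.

cos θ_z = sin φ sin δ + cos φ cos δ cos h = 0.000317 + 0.372595 = 0.372912.
θ_z = arccos(0.372912) = 68.1°.

θ_z = 68.1°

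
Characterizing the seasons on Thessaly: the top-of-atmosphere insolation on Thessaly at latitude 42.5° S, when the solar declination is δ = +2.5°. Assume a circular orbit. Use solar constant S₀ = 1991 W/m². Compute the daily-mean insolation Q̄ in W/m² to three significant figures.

cos H₀ = −tan(-42.5°) tan(+2.500°) = 0.0400, H₀ = 1.5308 rad.
Bracket: H₀ sin φ sin δ + cos φ cos δ sin H₀ = 1.5308×-0.67559×0.04362 + 0.73728×0.99905×0.99920 = -0.045112 + 0.735990 = 0.690878.
Q̄ = (S₀/π) × [bracket] = (1991/π) × 0.690878 = 437.8 W/m².

Q̄ ≈ 438 W/m²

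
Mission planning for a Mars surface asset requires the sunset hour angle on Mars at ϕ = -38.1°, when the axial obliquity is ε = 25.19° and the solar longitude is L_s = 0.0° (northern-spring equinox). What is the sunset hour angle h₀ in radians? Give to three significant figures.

Solar declination: sin δ = sin ε · sin L_s = sin 25.19° × sin 0.0° = 0.00000, so δ = +0.000°.
cos h₀ = −tan ϕ · tan δ = −tan(-38.1°) × tan(+0.000°) = 0.0000, so h₀ = 1.5708 rad = 90.00°.

h₀ = 1.57 rad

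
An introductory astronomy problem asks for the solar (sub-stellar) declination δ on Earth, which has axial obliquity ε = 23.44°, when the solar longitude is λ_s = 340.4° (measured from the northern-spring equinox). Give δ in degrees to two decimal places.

sin δ = sin ε · sin λ_s = sin 23.44° × sin 340.4° = -0.133439.
δ = arcsin(-0.133439) = -7.67°.

δ = -7.67°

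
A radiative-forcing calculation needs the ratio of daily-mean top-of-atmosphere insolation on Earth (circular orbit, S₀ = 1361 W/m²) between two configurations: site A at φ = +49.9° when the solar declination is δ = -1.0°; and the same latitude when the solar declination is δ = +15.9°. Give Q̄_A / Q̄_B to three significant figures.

— Configuration A (φ=+49.9°):
cos H₀ = −tan(+49.9°) tan(-1.000°) = 0.0207, H₀ = 1.5501 rad.
Bracket: H₀ sin φ sin δ + cos φ cos δ sin H₀ = 1.5501×0.76492×-0.01745 + 0.64412×0.99985×0.99979 = -0.020691 + 0.643888 = 0.623197.
Q̄ = (S₀/π) × [bracket] = (1361/π) × 0.623197 = 269.98 W/m².
— Configuration B (φ=+49.9°):
cos H₀ = −tan(+49.9°) tan(+15.900°) = -0.3383, H₀ = 1.9159 rad.
Bracket: H₀ sin φ sin δ + cos φ cos δ sin H₀ = 1.9159×0.76492×0.27396 + 0.64412×0.96174×0.94105 = 0.401491 + 0.582958 = 0.984449.
Q̄ = (S₀/π) × [bracket] = (1361/π) × 0.984449 = 426.48 W/m².
Ratio Q̄_A / Q̄_B = 269.98 / 426.48 = 0.6330.

Q̄_A / Q̄_B ≈ 0.633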